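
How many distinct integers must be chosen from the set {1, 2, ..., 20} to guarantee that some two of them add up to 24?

Group the elements by complementary pair {x, 24−x}: {4,20}, {5,19}, {6,18}, …, giving 8 two-element pairs; the single value 12 (it cannot pair with itself since the integers are distinct); and 3 integers whose partner 24−x falls outside [1,20].
Treating each of those 12 groups as a pigeonhole, one can pick one integer per group — 12 integers — with no two summing to 24.
The 13th integer lands in an occupied pair, forcing a sum of 24.

13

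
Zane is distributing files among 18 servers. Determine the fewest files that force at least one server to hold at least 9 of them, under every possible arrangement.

145

With 144 files one could put exactly 8 in each of the 18 servers, and no server would reach 9.
One more file must land in a server that already has 8, giving it 9.
So 18 × 8 + 1 = 145 files are required.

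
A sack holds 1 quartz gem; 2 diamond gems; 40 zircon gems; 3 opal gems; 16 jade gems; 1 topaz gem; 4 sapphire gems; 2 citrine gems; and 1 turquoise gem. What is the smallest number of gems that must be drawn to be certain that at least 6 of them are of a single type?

25

By the pigeonhole principle, put each drawn gem into a box by type. The largest draw with every box below 6 takes min(count, 5) from each type; types with fewer than 5 contribute all they have.
Σ min(cᵢ, 5) = 1 + 2 + 5 + 3 + 5 + 1 + 4 + 2 + 1 = 24.
Draw number 24 + 1 = 25 must push one box to 6.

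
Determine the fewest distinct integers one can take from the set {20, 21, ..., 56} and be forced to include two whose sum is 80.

A set avoiding the sum 80 can contain at most one of each pair {x, 80−x}, plus the 5 elements whose complement lies outside the range or equal to its own complement.
The integers 20, …, 40 (21 of them) are such a set: any two sum to at least 20+21 = 41 and at most 39+40 = 79 < 80.
Any 22nd integer completes one of the 16 pairs, so 22 choices force a sum of 80.

22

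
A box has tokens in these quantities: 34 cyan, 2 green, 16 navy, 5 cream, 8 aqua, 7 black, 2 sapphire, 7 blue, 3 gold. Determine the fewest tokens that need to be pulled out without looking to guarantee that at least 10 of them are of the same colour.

53

An adversary could hand out at most 9 tokens per colour (7 colours run out sooner): 9 + 2 + 9 + 5 + 8 + 7 + 2 + 7 + 3 = 52 tokens and still no colour has 10.
Pigeonhole: one more token lands in a colour already at 9, so 53 draws are enough and 52 are not.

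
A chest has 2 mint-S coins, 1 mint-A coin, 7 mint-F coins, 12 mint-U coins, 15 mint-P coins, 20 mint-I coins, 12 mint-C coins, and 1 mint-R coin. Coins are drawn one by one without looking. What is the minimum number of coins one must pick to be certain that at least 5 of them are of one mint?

The 8 mints are the holes; the coins drawn are the pigeons.
To avoid 5 of any one mint, the worst case takes at most 4 of each mint, or every coin of a mint that has fewer than 4.
That gives 2 + 1 + 4 + 4 + 4 + 4 + 4 + 1 = 24 coins with no mint reaching 5.
The next coin forces some mint to 5, so 24 + 1 = 25.

25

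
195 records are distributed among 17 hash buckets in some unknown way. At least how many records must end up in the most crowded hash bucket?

12

Pigeonhole: the 17 hash buckets are the holes and the 195 records are the pigeons.
If every hash bucket held at most 11 records, the total would be at most 17 × 11 = 187, which is less than 195.
So some hash bucket holds at least ⌈195/17⌉ = 12 records.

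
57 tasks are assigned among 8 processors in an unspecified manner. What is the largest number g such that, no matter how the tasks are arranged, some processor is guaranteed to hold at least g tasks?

The 8 processors are the holes and the 57 tasks are the pigeons.
If every processor held at most 7 tasks, the total would be at most 8 × 7 = 56, which is less than 57.
So some processor holds at least ⌈57/8⌉ = 8 tasks.

8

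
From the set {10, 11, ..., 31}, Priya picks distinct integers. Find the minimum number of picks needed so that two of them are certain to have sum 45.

Two chosen integers sum to 45 exactly when both halves of some pair {x, 45−x} with 14 ≤ x ≤ 45−x ≤ 31 are chosen — 9 such pairs.
The remaining 4 elements (those with no distinct partner in range) can never complete a 45-sum, so the worst case takes all of them and one from each pair: 4 + 9 = 13.
By the pigeonhole principle, the 14th integer has to be the second member of some pair, so 13 + 1 = 14.

14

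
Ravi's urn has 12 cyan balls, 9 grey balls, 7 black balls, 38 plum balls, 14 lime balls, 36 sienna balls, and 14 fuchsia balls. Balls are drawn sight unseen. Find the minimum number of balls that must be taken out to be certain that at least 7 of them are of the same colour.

An adversary could hand out at most 6 balls per colour: 6 + 6 + 6 + 6 + 6 + 6 + 6 = 42 balls and still no colour has 7.
One more ball lands in a colour already at 6, so 43 draws are enough and 42 are not.

43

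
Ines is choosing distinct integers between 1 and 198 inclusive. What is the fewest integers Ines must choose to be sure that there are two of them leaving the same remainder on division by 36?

37

By pigeonhole, the 36 residue classes mod 36 are the pigeonholes.
With 36 integers one could put 1 in each residue class and have no class reach 2.
The 37th integer pushes some class to 2, so 36·1 + 1 = 37.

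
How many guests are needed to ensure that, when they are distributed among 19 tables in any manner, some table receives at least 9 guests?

With 152 guests one could put exactly 8 in each of the 19 tables, and no table would reach 9.
By pigeonhole, one more guest must land in a table that already has 8, giving it 9.
So 19 × 8 + 1 = 153 guests are required.

153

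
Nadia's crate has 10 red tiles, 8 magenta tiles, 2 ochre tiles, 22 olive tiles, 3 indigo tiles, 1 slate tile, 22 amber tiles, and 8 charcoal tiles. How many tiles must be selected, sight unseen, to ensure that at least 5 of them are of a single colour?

Put each drawn tile into a box by colour. The largest draw with every box below 5 takes min(count, 4) from each colour; colours with fewer than 4 contribute all they have.
Σ min(cᵢ, 4) = 4 + 4 + 2 + 4 + 3 + 1 + 4 + 4 = 26.
Draw number 26 + 1 = 27 must push one box to 5.

27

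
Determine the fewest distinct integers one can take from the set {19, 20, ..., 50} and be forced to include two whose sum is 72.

19

Group the elements by complementary pair {x, 72−x}: {22,50}, {23,49}, {24,48}, …, giving 14 two-element pairs, the single value 36 (it cannot pair with itself since the integers are distinct), and 3 integers whose partner 72−x falls outside [19,50].
By pigeonhole, treating each of those 18 groups as a pigeonhole, one can pick one integer per group — 18 integers — with no two summing to 72.
The 19th integer lands in an occupied pair, forcing a sum of 72.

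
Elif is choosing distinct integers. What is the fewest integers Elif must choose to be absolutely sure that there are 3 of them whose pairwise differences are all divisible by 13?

Integers whose pairwise differences are multiples of 13 are exactly those sharing a remainder mod 13. By pigeonhole, the 13 residue classes mod 13 are the pigeonholes.
With 26 integers one could put 2 in each residue class and have no class reach 3.
The 27th integer pushes some class to 3, so 13·2 + 1 = 27.

27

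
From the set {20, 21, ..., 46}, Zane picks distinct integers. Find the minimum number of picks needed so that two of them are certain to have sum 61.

Group the elements by complementary pair {x, 61−x}: {20,41}, {21,40}, {22,39}, …, giving 11 two-element pairs and 5 integers whose partner 61−x falls outside [20,46].
Treating each of those 16 groups as a pigeonhole, one can pick one integer per group — 16 integers — with no two summing to 61.
The 17th integer lands in an occupied pair, forcing a sum of 61.

17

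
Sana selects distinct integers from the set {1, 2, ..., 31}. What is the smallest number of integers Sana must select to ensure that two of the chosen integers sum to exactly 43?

Two chosen integers sum to 43 exactly when both halves of some pair {x, 43−x} with 12 ≤ x ≤ 43−x ≤ 31 are chosen — 10 such pairs.
The remaining 11 elements (those with no distinct partner in range) can never complete a 43-sum, so the worst case takes all of them and one from each pair: 11 + 10 = 21.
The 22nd integer has to be the second member of some pair, so 21 + 1 = 22.

22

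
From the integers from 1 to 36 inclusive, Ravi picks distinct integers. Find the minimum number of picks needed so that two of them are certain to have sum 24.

Group the elements by complementary pair {x, 24−x}: {1,23}, {2,22}, {3,21}, …, giving 11 two-element pairs, the single value 12 (it cannot pair with itself since the integers are distinct), and 13 integers whose partner 24−x falls outside [1,36].
Treating each of those 25 groups as a pigeonhole, one can pick one integer per group — 25 integers — with no two summing to 24.
The 26th integer lands in an occupied pair, forcing a sum of 24.

26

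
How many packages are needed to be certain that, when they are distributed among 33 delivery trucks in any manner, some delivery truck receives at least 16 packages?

496

With 495 packages one could put exactly 15 in each of the 33 delivery trucks, and no delivery truck would reach 16.
One more package must land in a delivery truck that already has 15, giving it 16.
So 33 × 15 + 1 = 496 packages are required.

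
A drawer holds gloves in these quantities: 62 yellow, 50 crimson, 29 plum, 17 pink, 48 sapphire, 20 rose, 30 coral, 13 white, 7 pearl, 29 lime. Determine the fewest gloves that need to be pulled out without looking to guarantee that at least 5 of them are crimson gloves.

In the worst case for collecting crimson gloves, every non-crimson glove comes out first.
There are 62 + 29 + 17 + 48 + 20 + 30 + 13 + 7 + 29 = 255 non-crimson gloves altogether.
After those, each further glove must be crimson, so 255 + 5 = 260 draws guarantee 5 crimson gloves.

260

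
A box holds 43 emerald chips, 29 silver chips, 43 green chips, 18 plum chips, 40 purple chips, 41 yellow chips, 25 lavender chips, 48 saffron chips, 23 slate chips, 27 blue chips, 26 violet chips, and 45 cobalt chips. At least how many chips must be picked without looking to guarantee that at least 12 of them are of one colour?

By the pigeonhole principle, the 12 colours are the holes; the chips drawn are the pigeons.
To avoid 12 of any one colour, the worst case takes at most 11 of each colour.
That gives 11 + 11 + 11 + 11 + 11 + 11 + 11 + 11 + 11 + 11 + 11 + 11 = 132 chips with no colour reaching 12.
The next chip forces some colour to 12, so 132 + 1 = 133.

133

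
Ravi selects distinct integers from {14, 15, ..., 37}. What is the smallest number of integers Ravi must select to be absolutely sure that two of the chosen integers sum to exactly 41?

18

Group the elements by complementary pair {x, 41−x}: {14,27}, {15,26}, {16,25}, …, giving 7 two-element pairs and 10 integers whose partner 41−x falls outside [14,37].
Pigeonhole: treating each of those 17 groups as a pigeonhole, one can pick one integer per group — 17 integers — with no two summing to 41.
The 18th integer lands in an occupied pair, forcing a sum of 41.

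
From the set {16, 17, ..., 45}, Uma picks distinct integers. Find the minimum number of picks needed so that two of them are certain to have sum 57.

18

Two chosen integers sum to 57 exactly when both halves of some pair {x, 57−x} with 16 ≤ x ≤ 57−x ≤ 41 are chosen — 13 such pairs.
The remaining 4 elements (those with no distinct partner in range) can never complete a 57-sum, so the worst case takes all of them and one from each pair: 4 + 13 = 17.
By the pigeonhole principle, the 18th integer has to be the second member of some pair, so 17 + 1 = 18.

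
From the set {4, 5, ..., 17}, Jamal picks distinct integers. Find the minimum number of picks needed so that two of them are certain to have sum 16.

Group the elements by complementary pair {x, 16−x}: {4,12}, {5,11}, {6,10}, …, giving 4 two-element pairs, the single value 8 (it cannot pair with itself since the integers are distinct), and 5 integers whose partner 16−x falls outside [4,17].
By the pigeonhole principle, treating each of those 10 groups as a pigeonhole, one can pick one integer per group — 10 integers — with no two summing to 16.
The 11th integer lands in an occupied pair, forcing a sum of 16.

11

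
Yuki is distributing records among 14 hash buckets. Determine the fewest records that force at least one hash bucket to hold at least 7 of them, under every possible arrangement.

With 84 records one could put exactly 6 in each of the 14 hash buckets, and no hash bucket would reach 7.
By pigeonhole, one more record must land in a hash bucket that already has 6, giving it 7.
So 14 × 6 + 1 = 85 records are required.

85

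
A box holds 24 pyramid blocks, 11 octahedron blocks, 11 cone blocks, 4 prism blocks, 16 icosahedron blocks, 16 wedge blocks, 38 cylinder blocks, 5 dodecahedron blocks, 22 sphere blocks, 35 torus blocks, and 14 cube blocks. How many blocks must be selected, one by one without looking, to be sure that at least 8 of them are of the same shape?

73

An adversary could hand out at most 7 blocks per shape (prism, dodecahedron run out sooner): 7 + 7 + 7 + 4 + 7 + 7 + 7 + 5 + 7 + 7 + 7 = 72 blocks and still no shape has 8.
Pigeonhole: one more block lands in a shape already at 7, so 73 draws are enough and 72 are not.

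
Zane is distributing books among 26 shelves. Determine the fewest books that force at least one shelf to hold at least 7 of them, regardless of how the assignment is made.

With 156 books one could put exactly 6 in each of the 26 shelves, and no shelf would reach 7.
One more book must land in a shelf that already has 6, giving it 7.
So 26 × 6 + 1 = 157 books are required.

157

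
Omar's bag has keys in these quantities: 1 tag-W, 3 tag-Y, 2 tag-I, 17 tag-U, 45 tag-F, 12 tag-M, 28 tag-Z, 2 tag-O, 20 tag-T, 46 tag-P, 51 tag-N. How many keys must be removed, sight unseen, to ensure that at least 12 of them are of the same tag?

An adversary could hand out at most 11 keys per tag (4 tags run out sooner): 1 + 3 + 2 + 11 + 11 + 11 + 11 + 2 + 11 + 11 + 11 = 85 keys and still no tag has 12.
By the pigeonhole principle, one more key lands in a tag already at 11, so 86 draws are enough and 85 are not.

86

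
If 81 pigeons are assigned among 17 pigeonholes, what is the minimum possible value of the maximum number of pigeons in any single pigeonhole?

5

The 17 pigeonholes are the holes and the 81 pigeons are the pigeons.
If every pigeonhole held at most 4 pigeons, the total would be at most 17 × 4 = 68, which is less than 81.
So some pigeonhole holds at least ⌈81/17⌉ = 5 pigeons.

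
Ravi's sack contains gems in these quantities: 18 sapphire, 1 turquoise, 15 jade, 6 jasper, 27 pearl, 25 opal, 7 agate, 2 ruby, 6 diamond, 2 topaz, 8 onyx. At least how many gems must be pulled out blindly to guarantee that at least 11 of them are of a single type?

The 11 types are the holes; the gems drawn are the pigeons.
To avoid 11 of any one type, the worst case takes at most 10 of each type, or every gem of a type that has fewer than 10.
That gives 10 + 1 + 10 + 6 + 10 + 10 + 7 + 2 + 6 + 2 + 8 = 72 gems with no type reaching 11.
The next gem forces some type to 11, so 72 + 1 = 73.

73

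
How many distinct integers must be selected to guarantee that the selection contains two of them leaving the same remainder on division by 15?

The 15 residue classes mod 15 are the pigeonholes.
With 15 integers one could put 1 in each residue class and have no class reach 2.
The 16th integer pushes some class to 2, so 15·1 + 1 = 16.

16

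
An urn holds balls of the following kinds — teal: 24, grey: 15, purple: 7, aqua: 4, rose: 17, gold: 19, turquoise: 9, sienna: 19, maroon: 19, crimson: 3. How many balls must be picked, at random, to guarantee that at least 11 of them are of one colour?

The 10 colours are the holes; the balls drawn are the pigeons.
To avoid 11 of any one colour, the worst case takes at most 10 of each colour, or every ball of a colour that has fewer than 10.
That gives 10 + 10 + 7 + 4 + 10 + 10 + 9 + 10 + 10 + 3 = 83 balls with no colour reaching 11.
The next ball forces some colour to 11, so 83 + 1 = 84.

84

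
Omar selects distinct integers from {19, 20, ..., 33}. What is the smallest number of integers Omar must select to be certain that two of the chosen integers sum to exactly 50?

10

A set avoiding the sum 50 can contain at most one of each pair {x, 50−x}, plus the 3 elements whose complement lies outside the range or equal to its own complement.
The integers 25, …, 33 (9 of them) are such a set: any two sum to at least 25+26 = 51 > 50.
Any 10th integer completes one of the 6 pairs, so 10 choices force a sum of 50.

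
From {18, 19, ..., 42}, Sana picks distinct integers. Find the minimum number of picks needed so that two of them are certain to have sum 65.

16

A set avoiding the sum 65 can contain at most one of each pair {x, 65−x}, plus the 5 elements whose complement lies outside the range.
The integers 18, …, 32 (15 of them) are such a set: any two sum to at least 18+19 = 37 and at most 31+32 = 63 < 65.
Any 16th integer completes one of the 10 pairs, so 16 choices force a sum of 65.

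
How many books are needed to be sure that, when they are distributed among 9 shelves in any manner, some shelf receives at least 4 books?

With 27 books one could put exactly 3 in each of the 9 shelves, and no shelf would reach 4.
Pigeonhole: one more book must land in a shelf that already has 3, giving it 4.
So 9 × 3 + 1 = 28 books are required.

28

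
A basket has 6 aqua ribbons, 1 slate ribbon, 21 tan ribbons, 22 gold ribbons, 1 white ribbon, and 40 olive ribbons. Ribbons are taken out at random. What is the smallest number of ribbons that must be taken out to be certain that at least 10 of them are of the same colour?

36

By pigeonhole, the 6 colours are the holes; the ribbons drawn are the pigeons.
To avoid 10 of any one colour, the worst case takes at most 9 of each colour, or every ribbon of a colour that has fewer than 9.
That gives 6 + 1 + 9 + 9 + 1 + 9 = 35 ribbons with no colour reaching 10.
The next ribbon forces some colour to 10, so 35 + 1 = 36.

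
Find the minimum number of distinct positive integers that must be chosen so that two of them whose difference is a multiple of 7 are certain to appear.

Integers whose pairwise differences are multiples of 7 are exactly those sharing a remainder mod 7. By pigeonhole, the 7 residue classes mod 7 are the pigeonholes.
With 7 integers one could put 1 in each residue class and have no class reach 2.
The 8th integer pushes some class to 2, so 7·1 + 1 = 8.

8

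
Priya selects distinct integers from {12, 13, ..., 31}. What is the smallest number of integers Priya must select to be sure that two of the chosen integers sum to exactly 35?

15

Two chosen integers sum to 35 exactly when both halves of some pair {x, 35−x} with 12 ≤ x ≤ 35−x ≤ 23 are chosen — 6 such pairs.
The remaining 8 elements (those with no distinct partner in range) can never complete a 35-sum, so the worst case takes all of them and one from each pair: 8 + 6 = 14.
By pigeonhole, the 15th integer has to be the second member of some pair, so 14 + 1 = 15.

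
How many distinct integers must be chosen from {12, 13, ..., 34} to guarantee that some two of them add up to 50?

15

Two chosen integers sum to 50 exactly when both halves of some pair {x, 50−x} with 16 ≤ x ≤ 50−x ≤ 34 are chosen — 9 such pairs.
The remaining 5 elements (those with no distinct partner in range) can never complete a 50-sum, so the worst case takes all of them and one from each pair: 5 + 9 = 14.
The 15th integer has to be the second member of some pair, so 14 + 1 = 15.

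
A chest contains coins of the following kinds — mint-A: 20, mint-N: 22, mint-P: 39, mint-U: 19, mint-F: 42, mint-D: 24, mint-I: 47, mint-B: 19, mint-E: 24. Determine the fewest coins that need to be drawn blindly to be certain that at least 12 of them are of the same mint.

100

An adversary could hand out at most 11 coins per mint: 11 + 11 + 11 + 11 + 11 + 11 + 11 + 11 + 11 = 99 coins and still no mint has 12.
By the pigeonhole principle, one more coin lands in a mint already at 11, so 100 draws are enough and 99 are not.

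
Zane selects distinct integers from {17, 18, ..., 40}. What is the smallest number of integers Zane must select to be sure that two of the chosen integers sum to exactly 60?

15

A set avoiding the sum 60 can contain at most one of each pair {x, 60−x}, plus the 4 elements whose complement lies outside the range or equal to its own complement.
The integers 17, …, 30 (14 of them) are such a set: any two sum to at least 17+18 = 35 and at most 29+30 = 59 < 60.
By pigeonhole, any 15th integer completes one of the 10 pairs, so 15 choices force a sum of 60.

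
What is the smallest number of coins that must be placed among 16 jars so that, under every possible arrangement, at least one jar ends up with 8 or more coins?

113

With 112 coins one could put exactly 7 in each of the 16 jars, and no jar would reach 8.
By the pigeonhole principle, one more coin must land in a jar that already has 7, giving it 8.
So 16 × 7 + 1 = 113 coins are required.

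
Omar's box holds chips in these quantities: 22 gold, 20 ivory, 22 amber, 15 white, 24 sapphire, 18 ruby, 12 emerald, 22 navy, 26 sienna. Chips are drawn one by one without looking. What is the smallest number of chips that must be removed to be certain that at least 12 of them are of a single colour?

By the pigeonhole principle, the 9 colours are the holes; the chips drawn are the pigeons.
To avoid 12 of any one colour, the worst case takes at most 11 of each colour.
That gives 11 + 11 + 11 + 11 + 11 + 11 + 11 + 11 + 11 = 99 chips with no colour reaching 12.
The next chip forces some colour to 12, so 99 + 1 = 100.

100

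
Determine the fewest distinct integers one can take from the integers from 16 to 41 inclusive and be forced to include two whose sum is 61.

16

Two chosen integers sum to 61 exactly when both halves of some pair {x, 61−x} with 20 ≤ x ≤ 61−x ≤ 41 are chosen — 11 such pairs.
The remaining 4 elements (those with no distinct partner in range) can never complete a 61-sum, so the worst case takes all of them and one from each pair: 4 + 11 = 15.
Pigeonhole: the 16th integer has to be the second member of some pair, so 15 + 1 = 16.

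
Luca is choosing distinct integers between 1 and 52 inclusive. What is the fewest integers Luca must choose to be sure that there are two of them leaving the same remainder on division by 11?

Pigeonhole: the 11 residue classes mod 11 are the pigeonholes.
With 11 integers one could put 1 in each residue class and have no class reach 2.
The 12th integer pushes some class to 2, so 11·1 + 1 = 12.

12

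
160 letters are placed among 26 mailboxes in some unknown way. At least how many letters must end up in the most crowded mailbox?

The 26 mailboxes are the holes and the 160 letters are the pigeons.
If every mailbox held at most 6 letters, the total would be at most 26 × 6 = 156, which is less than 160.
So some mailbox holds at least ⌈160/26⌉ = 7 letters.

7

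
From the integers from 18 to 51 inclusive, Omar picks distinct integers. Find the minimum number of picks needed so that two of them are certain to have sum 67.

Group the elements by complementary pair {x, 67−x}: {18,49}, {19,48}, {20,47}, …, giving 16 two-element pairs and 2 integers whose partner 67−x falls outside [18,51].
By the pigeonhole principle, treating each of those 18 groups as a pigeonhole, one can pick one integer per group — 18 integers — with no two summing to 67.
The 19th integer lands in an occupied pair, forcing a sum of 67.

19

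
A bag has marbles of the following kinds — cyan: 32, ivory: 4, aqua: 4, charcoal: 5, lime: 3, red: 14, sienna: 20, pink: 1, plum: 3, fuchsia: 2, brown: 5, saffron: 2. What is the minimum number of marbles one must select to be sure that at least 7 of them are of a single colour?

By the pigeonhole principle, the 12 colours are the holes; the marbles drawn are the pigeons.
To avoid 7 of any one colour, the worst case takes at most 6 of each colour, or every marble of a colour that has fewer than 6.
That gives 6 + 4 + 4 + 5 + 3 + 6 + 6 + 1 + 3 + 2 + 5 + 2 = 47 marbles with no colour reaching 7.
The next marble forces some colour to 7, so 47 + 1 = 48.

48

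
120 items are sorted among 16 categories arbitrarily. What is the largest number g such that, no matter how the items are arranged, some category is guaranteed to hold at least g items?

8

Pigeonhole: the 16 categories are the holes and the 120 items are the pigeons.
If every category held at most 7 items, the total would be at most 16 × 7 = 112, which is less than 120.
So some category holds at least ⌈120/16⌉ = 8 items.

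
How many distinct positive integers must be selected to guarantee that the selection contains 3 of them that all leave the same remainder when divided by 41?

83

Pigeonhole: the 41 residue classes mod 41 are the pigeonholes.
With 82 integers one could put 2 in each residue class and have no class reach 3.
The 83rd integer pushes some class to 3, so 41·2 + 1 = 83.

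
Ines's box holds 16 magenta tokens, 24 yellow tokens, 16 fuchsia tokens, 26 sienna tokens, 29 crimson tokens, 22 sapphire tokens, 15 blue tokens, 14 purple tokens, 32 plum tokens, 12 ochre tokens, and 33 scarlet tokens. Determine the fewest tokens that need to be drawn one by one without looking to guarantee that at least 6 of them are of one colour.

By the pigeonhole principle, the 11 colours are the holes; the tokens drawn are the pigeons.
To avoid 6 of any one colour, the worst case takes at most 5 of each colour.
That gives 5 + 5 + 5 + 5 + 5 + 5 + 5 + 5 + 5 + 5 + 5 = 55 tokens with no colour reaching 6.
The next token forces some colour to 6, so 55 + 1 = 56.

56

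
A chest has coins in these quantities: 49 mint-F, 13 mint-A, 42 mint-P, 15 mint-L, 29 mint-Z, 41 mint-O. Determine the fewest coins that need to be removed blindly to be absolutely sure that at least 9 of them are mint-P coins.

156

In the worst case for collecting mint-P coins, every non-mint-P coin comes out first.
There are 49 + 13 + 15 + 29 + 41 = 147 non-mint-P coins altogether.
After those, each further coin must be mint-P, so 147 + 9 = 156 draws guarantee 9 mint-P coins.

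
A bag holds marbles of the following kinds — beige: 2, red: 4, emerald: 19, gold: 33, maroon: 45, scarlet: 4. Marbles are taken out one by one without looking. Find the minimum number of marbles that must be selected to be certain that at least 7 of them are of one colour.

By the pigeonhole principle, put each drawn marble into a box by colour. The largest draw with every box below 7 takes min(count, 6) from each colour; colours with fewer than 6 contribute all they have.
Σ min(cᵢ, 6) = 2 + 4 + 6 + 6 + 6 + 4 = 28.
Draw number 28 + 1 = 29 must push one box to 7.

29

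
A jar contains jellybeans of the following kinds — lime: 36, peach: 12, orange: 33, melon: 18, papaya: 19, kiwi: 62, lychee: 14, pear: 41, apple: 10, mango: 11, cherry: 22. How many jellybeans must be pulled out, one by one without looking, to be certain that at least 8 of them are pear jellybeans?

In the worst case for collecting pear jellybeans, every non-pear jellybean comes out first.
There are 36 + 12 + 33 + 18 + 19 + 62 + 14 + 10 + 11 + 22 = 237 non-pear jellybeans altogether.
After those, each further jellybean must be pear, so 237 + 8 = 245 draws guarantee 8 pear jellybeans.

245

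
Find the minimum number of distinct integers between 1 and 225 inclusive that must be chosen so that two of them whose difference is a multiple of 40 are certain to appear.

41

Integers whose pairwise differences are multiples of 40 are exactly those sharing a remainder mod 40. The 40 residue classes mod 40 are the pigeonholes.
With 40 integers one could put 1 in each residue class and have no class reach 2.
The 41st integer pushes some class to 2, so 40·1 + 1 = 41.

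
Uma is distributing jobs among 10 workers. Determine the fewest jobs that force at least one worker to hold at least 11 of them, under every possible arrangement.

101

With 100 jobs one could put exactly 10 in each of the 10 workers, and no worker would reach 11.
One more job must land in a worker that already has 10, giving it 11.
So 10 × 10 + 1 = 101 jobs are required.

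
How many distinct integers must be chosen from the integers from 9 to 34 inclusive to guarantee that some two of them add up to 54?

20

A set avoiding the sum 54 can contain at most one of each pair {x, 54−x}, plus the 12 elements whose complement lies outside the range or equal to its own complement.
The integers 9, …, 27 (19 of them) are such a set: any two sum to at least 9+10 = 19 and at most 26+27 = 53 < 54.
Any 20th integer completes one of the 7 pairs, so 20 choices force a sum of 54.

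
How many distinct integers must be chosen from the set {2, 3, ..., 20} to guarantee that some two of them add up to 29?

A set avoiding the sum 29 can contain at most one of each pair {x, 29−x}, plus the 7 elements whose complement lies outside the range.
The integers 2, …, 14 (13 of them) are such a set: any two sum to at least 2+3 = 5 and at most 13+14 = 27 < 29.
Any 14th integer completes one of the 6 pairs, so 14 choices force a sum of 29.

14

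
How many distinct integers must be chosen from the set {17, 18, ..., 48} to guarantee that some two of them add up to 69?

19

Two chosen integers sum to 69 exactly when both halves of some pair {x, 69−x} with 21 ≤ x ≤ 69−x ≤ 48 are chosen — 14 such pairs.
The remaining 4 elements (those with no distinct partner in range) can never complete a 69-sum, so the worst case takes all of them and one from each pair: 4 + 14 = 18.
Pigeonhole: the 19th integer has to be the second member of some pair, so 18 + 1 = 19.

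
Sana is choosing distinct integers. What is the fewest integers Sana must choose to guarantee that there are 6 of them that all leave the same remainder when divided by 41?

206

Pigeonhole: the 41 residue classes mod 41 are the pigeonholes.
With 205 integers one could put 5 in each residue class and have no class reach 6.
The 206th integer pushes some class to 6, so 41·5 + 1 = 206.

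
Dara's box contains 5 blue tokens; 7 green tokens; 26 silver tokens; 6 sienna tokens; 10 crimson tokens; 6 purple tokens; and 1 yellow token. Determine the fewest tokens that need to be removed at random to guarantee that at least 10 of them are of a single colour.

An adversary could hand out at most 9 tokens per colour (5 colours run out sooner): 5 + 7 + 9 + 6 + 9 + 6 + 1 = 43 tokens and still no colour has 10.
One more token lands in a colour already at 9, so 44 draws are enough and 43 are not.

44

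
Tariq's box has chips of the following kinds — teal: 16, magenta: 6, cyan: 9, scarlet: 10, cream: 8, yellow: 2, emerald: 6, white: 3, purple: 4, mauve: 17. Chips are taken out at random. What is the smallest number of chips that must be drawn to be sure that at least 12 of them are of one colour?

An adversary could hand out at most 11 chips per colour (8 colours run out sooner): 11 + 6 + 9 + 10 + 8 + 2 + 6 + 3 + 4 + 11 = 70 chips and still no colour has 12.
Pigeonhole: one more chip lands in a colour already at 11, so 71 draws are enough and 70 are not.

71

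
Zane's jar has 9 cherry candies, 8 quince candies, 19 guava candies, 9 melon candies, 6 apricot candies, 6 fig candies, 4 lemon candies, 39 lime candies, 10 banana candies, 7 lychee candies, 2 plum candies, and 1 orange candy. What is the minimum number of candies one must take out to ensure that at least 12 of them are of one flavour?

85

The 12 flavours are the holes; the candies drawn are the pigeons.
To avoid 12 of any one flavour, the worst case takes at most 11 of each flavour, or every candy of a flavour that has fewer than 11.
That gives 9 + 8 + 11 + 9 + 6 + 6 + 4 + 11 + 10 + 7 + 2 + 1 = 84 candies with no flavour reaching 12.
The next candy forces some flavour to 12, so 84 + 1 = 85.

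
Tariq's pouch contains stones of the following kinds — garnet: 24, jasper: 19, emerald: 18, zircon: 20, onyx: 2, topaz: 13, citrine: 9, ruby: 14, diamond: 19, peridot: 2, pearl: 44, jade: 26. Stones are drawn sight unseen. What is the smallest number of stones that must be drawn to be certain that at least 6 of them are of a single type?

Put each drawn stone into a box by type. The largest draw with every box below 6 takes min(count, 5) from each type; types with fewer than 5 contribute all they have.
Σ min(cᵢ, 5) = 5 + 5 + 5 + 5 + 2 + 5 + 5 + 5 + 5 + 2 + 5 + 5 = 54.
Draw number 54 + 1 = 55 must push one box to 6.

55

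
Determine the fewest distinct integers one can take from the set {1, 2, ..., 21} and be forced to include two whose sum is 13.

16

A set avoiding the sum 13 can contain at most one of each pair {x, 13−x}, plus the 9 elements whose complement lies outside the range.
The integers 7, …, 21 (15 of them) are such a set: any two sum to at least 7+8 = 15 > 13.
Any 16th integer completes one of the 6 pairs, so 16 choices force a sum of 13.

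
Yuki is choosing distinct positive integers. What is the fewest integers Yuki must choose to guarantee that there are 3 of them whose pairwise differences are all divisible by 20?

41

Integers whose pairwise differences are multiples of 20 are exactly those sharing a remainder mod 20. The 20 residue classes mod 20 are the pigeonholes.
With 40 integers one could put 2 in each residue class and have no class reach 3.
The 41st integer pushes some class to 3, so 20·2 + 1 = 41.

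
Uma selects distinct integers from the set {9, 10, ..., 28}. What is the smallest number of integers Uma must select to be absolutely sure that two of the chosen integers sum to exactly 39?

12

A set avoiding the sum 39 can contain at most one of each pair {x, 39−x}, plus the 2 elements whose complement lies outside the range.
The integers 9, …, 19 (11 of them) are such a set: any two sum to at least 9+10 = 19 and at most 18+19 = 37 < 39.
By the pigeonhole principle, any 12th integer completes one of the 9 pairs, so 12 choices force a sum of 39.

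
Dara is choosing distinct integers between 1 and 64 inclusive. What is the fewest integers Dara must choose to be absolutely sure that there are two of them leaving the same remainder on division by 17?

By pigeonhole, the 17 residue classes mod 17 are the pigeonholes.
With 17 integers one could put 1 in each residue class and have no class reach 2.
The 18th integer pushes some class to 2, so 17·1 + 1 = 18.

18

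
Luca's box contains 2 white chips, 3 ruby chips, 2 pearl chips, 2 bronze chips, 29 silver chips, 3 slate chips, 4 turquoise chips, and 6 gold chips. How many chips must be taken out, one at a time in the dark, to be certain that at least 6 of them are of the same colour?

Pigeonhole: put each drawn chip into a box by colour. The largest draw with every box below 6 takes min(count, 5) from each colour; colours with fewer than 5 contribute all they have.
Σ min(cᵢ, 5) = 2 + 3 + 2 + 2 + 5 + 3 + 4 + 5 = 26.
Draw number 26 + 1 = 27 must push one box to 6.

27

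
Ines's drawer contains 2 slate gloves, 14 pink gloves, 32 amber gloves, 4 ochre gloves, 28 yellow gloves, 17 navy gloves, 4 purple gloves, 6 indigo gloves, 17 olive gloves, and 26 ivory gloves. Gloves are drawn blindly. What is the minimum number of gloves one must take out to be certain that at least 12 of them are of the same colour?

83

By pigeonhole, the 10 colours are the holes; the gloves drawn are the pigeons.
To avoid 12 of any one colour, the worst case takes at most 11 of each colour, or every glove of a colour that has fewer than 11.
That gives 2 + 11 + 11 + 4 + 11 + 11 + 4 + 6 + 11 + 11 = 82 gloves with no colour reaching 12.
The next glove forces some colour to 12, so 82 + 1 = 83.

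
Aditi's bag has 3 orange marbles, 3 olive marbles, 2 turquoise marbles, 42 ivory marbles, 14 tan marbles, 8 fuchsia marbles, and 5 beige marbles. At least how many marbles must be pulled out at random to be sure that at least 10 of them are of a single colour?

40

Put each drawn marble into a box by colour. The largest draw with every box below 10 takes min(count, 9) from each colour; colours with fewer than 9 contribute all they have.
Σ min(cᵢ, 9) = 3 + 3 + 2 + 9 + 9 + 8 + 5 = 39.
Draw number 39 + 1 = 40 must push one box to 10.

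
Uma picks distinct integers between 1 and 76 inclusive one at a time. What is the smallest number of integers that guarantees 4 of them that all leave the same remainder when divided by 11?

Pigeonhole: the 11 residue classes mod 11 are the pigeonholes.
With 33 integers one could put 3 in each residue class and have no class reach 4.
The 34th integer pushes some class to 4, so 11·3 + 1 = 34.

34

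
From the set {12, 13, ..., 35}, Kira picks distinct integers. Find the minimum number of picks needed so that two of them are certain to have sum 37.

A set avoiding the sum 37 can contain at most one of each pair {x, 37−x}, plus the 10 elements whose complement lies outside the range.
The integers 19, …, 35 (17 of them) are such a set: any two sum to at least 19+20 = 39 > 37.
By pigeonhole, any 18th integer completes one of the 7 pairs, so 18 choices force a sum of 37.

18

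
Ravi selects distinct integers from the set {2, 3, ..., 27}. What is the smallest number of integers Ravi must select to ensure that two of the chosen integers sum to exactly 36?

18

Group the elements by complementary pair {x, 36−x}: {9,27}, {10,26}, {11,25}, …, giving 9 two-element pairs, the single value 18 (it cannot pair with itself since the integers are distinct), and 7 integers whose partner 36−x falls outside [2,27].
Treating each of those 17 groups as a pigeonhole, one can pick one integer per group — 17 integers — with no two summing to 36.
The 18th integer lands in an occupied pair, forcing a sum of 36.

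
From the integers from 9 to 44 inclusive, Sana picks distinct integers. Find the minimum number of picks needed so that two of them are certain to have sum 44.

Group the elements by complementary pair {x, 44−x}: {9,35}, {10,34}, {11,33}, …, giving 13 two-element pairs, the single value 22 (it cannot pair with itself since the integers are distinct), and 9 integers whose partner 44−x falls outside [9,44].
Treating each of those 23 groups as a pigeonhole, one can pick one integer per group — 23 integers — with no two summing to 44.
The 24th integer lands in an occupied pair, forcing a sum of 44.

24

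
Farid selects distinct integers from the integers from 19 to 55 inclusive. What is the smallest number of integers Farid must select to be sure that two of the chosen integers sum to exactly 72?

21

Two chosen integers sum to 72 exactly when both halves of some pair {x, 72−x} with 19 ≤ x ≤ 72−x ≤ 53 are chosen — 17 such pairs.
The remaining 3 elements (those with no distinct partner in range) can never complete a 72-sum, so the worst case takes all of them and one from each pair: 3 + 17 = 20.
The 21st integer has to be the second member of some pair, so 20 + 1 = 21.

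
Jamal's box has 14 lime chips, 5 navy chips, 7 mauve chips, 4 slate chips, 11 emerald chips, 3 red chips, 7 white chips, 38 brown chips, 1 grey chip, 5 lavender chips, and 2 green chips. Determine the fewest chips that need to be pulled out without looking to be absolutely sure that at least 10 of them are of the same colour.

The 11 colours are the holes; the chips drawn are the pigeons.
To avoid 10 of any one colour, the worst case takes at most 9 of each colour, or every chip of a colour that has fewer than 9.
That gives 9 + 5 + 7 + 4 + 9 + 3 + 7 + 9 + 1 + 5 + 2 = 61 chips with no colour reaching 10.
The next chip forces some colour to 10, so 61 + 1 = 62.

62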